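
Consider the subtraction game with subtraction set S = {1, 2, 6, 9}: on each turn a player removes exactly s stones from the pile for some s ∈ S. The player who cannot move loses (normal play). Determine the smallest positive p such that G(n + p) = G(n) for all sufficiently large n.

7

n :  0  1  2  3  4  5  6  7  8  9 10 11 12 13 14 15 16 17
G :  0  1  2  0  1  2  3  0  1  2  0  1  2  3  0  1  2  0
G(n+7) = G(n) holds for n = 0,…,8 (a full window of length max(S) = 9), so the sequence is purely periodic with period 7.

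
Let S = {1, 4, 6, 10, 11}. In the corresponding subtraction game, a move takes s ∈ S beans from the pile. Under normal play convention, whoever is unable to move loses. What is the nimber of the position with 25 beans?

2

G(0) = 0
G(1) = mex{0} = 1
G(2) = mex{1} = 0
G(3) = mex{0} = 1
G(4) = mex{1,0} = 2
G(5) = mex{2,1} = 0
G(6) = mex{0,0,0} = 1
G(7) = mex{1,1,1} = 0
G(8) = mex{0,2,0} = 1
G(9) = mex{1,0,1} = 2
G(10) = mex{2,1,2,0} = 3
G(11) = mex{3,0,0,1,0} = 2
G(12) = mex{2,1,1,0,1} = 3
G(13) = mex{3,2,0,1,0} = 4
G(14) = mex{4,3,1,2,1} = 0
G(15) = mex{0,2,2,0,2} = 1
G(16) = mex{1,3,3,1,0} = 2
G(17) = mex{2,4,2,0,1} = 3
G(18) = mex{3,0,3,1,0} = 2
G(19) = mex{2,1,4,2,1} = 0
G(20) = mex{0,2,0,3,2} = 1
G(21) = mex{1,3,1,2,3} = 0
G(22) = mex{0,2,2,3,2} = 1
G(23) = mex{1,0,3,4,3} = 2
G(24) = mex{2,1,2,0,4} = 3
G(25) = mex{3,0,0,1,0} = 2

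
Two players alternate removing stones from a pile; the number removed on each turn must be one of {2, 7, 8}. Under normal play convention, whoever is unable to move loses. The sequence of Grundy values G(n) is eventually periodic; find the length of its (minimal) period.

n :  0  1  2  3  4  5  6  7  8  9 10 11 12 13 14 15 16 17 18 19 20 21 22 23 24 25 26
G :  0  0  1  1  0  0  1  1  2  2  0  3  1  2  0  0  1  1  2  0  0  1  1  2  0  0  1
From n = 12 onward G(n+5) = G(n); since this holds over max(S) = 8 consecutive positions the period is 5 (pre-period 12).

5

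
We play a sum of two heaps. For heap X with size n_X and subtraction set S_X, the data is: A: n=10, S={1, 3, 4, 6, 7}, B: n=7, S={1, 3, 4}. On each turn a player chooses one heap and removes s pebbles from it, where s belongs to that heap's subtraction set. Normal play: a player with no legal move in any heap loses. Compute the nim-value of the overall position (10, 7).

0

Heap A, S = {1, 3, 4, 6, 7}:
G(0) = 0
G(1) = mex{0} = 1
G(2) = mex{1} = 0
G(3) = mex{0,0} = 1
G(4) = mex{1,1,0} = 2
G(5) = mex{2,0,1} = 3
G(6) = mex{3,1,0,0} = 2
G(7) = mex{2,2,1,1,0} = 3
G(8) = mex{3,3,2,0,1} = 4
G(9) = mex{4,2,3,1,0} = 5
G(10) = mex{5,3,2,2,1} = 0
G_A(10) = 0.
Heap B, S = {1, 3, 4}:
G(0) = 0
G(1) = mex{0} = 1
G(2) = mex{1} = 0
G(3) = mex{0,0} = 1
G(4) = mex{1,1,0} = 2
G(5) = mex{2,0,1} = 3
G(6) = mex{3,1,0} = 2
G(7) = mex{2,2,1} = 0
G_B(7) = 0.
Combined Grundy value = 0 ⊕ 0 = 0.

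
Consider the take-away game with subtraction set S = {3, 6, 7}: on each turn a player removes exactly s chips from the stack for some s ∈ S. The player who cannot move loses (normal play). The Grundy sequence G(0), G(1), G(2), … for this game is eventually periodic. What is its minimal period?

G(0) = 0
G(1) = mex{} = 0
G(2) = mex{} = 0
G(3) = mex{0} = 1
G(4) = mex{0} = 1
G(5) = mex{0} = 1
G(6) = mex{1,0} = 2
G(7) = mex{1,0,0} = 2
G(8) = mex{1,0,0} = 2
G(9) = mex{2,1,0} = 3
G(10) = mex{2,1,1} = 0
G(11) = mex{2,1,1} = 0
G(12) = mex{3,2,1} = 0
G(13) = mex{0,2,2} = 1
G(14) = mex{0,2,2} = 1
G(15) = mex{0,3,2} = 1
G(16) = mex{1,0,3} = 2
G(17) = mex{1,0,0} = 2
G(18) = mex{1,0,0} = 2
G(19) = mex{2,1,0} = 3
G(20) = mex{2,1,1} = 0
G(21) = mex{2,1,1} = 0
G(n+10) = G(n) holds for n = 0,…,6 (a full window of length max(S) = 7), so the sequence is purely periodic with period 10.

10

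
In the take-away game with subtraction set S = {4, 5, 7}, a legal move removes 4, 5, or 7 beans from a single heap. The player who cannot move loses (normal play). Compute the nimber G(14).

n :  0  1  2  3  4  5  6  7  8  9 10 11 12 13 14
G :  0  0  0  0  1  1  1  1  2  2  2  0  0  0  0

0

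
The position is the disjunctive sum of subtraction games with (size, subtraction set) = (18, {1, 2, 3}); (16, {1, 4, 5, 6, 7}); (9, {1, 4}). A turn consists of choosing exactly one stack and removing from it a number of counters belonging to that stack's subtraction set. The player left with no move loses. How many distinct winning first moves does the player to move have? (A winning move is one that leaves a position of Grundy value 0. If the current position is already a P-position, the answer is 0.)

Stack A, S = {1, 2, 3}:
G(0) = 0
G(1) = mex{0} = 1
G(2) = mex{1,0} = 2
G(3) = mex{2,1,0} = 3
G(4) = mex{3,2,1} = 0
G(5) = mex{0,3,2} = 1
G(6) = mex{1,0,3} = 2
G(7) = mex{2,1,0} = 3
G(8) = mex{3,2,1} = 0
G(9) = mex{0,3,2} = 1
G(10) = mex{1,0,3} = 2
G(11) = mex{2,1,0} = 3
G(12) = mex{3,2,1} = 0
G(13) = mex{0,3,2} = 1
G(14) = mex{1,0,3} = 2
G(15) = mex{2,1,0} = 3
G(16) = mex{3,2,1} = 0
G(17) = mex{0,3,2} = 1
G(18) = mex{1,0,3} = 2
G_A(18) = 2.
Stack B, S = {1, 4, 5, 6, 7}:
n :  0  1  2  3  4  5  6  7  8  9 10 11 12 13 14 15 16
G :  0  1  0  1  2  3  2  3  4  5  0  1  0  1  2  3  2
G_B(16) = 2.
Stack C, S = {1, 4}:
n : 0 1 2 3 4 5 6 7 8 9
G : 0 1 0 1 2 0 1 0 1 2
G_C(9) = 2.
Combined Grundy value = 2 ⊕ 2 ⊕ 2 = 2.
A winning move leaves total XOR = 0, i.e. changes one component's Grundy value g to g ⊕ X where X is the current total.
Stack A: need g' = 2⊕2 = 0. Options: 18−1→G=1, 18−2→G=0, 18−3→G=3. Hits: 1.
Stack B: need g' = 2⊕2 = 0. Options: 16−1→G=3, 16−4→G=0, 16−5→G=1, 16−6→G=0, 16−7→G=5. Hits: 2.
Stack C: need g' = 2⊕2 = 0. Options: 9−1→G=1, 9−4→G=0. Hits: 1.

4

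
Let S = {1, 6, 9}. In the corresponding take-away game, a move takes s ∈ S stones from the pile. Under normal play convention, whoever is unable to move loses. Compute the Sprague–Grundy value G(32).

n :  0  1  2  3  4  5  6  7  8  9 10 11 12 13 14 15 16 17 18 19 20 21 22 23 24 25 26 27 28 29 30 31 32
G :  0  1  0  1  0  1  2  0  1  2  3  2  0  1  0  1  2  0  1  0  1  2  0  1  0  1  2  0  1  0  1  2  0

0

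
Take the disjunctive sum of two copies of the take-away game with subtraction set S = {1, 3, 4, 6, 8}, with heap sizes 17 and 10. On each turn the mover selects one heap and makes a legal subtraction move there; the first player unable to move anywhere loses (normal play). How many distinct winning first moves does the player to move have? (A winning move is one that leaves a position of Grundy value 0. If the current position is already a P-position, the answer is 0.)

0

All heaps use S = {1, 3, 4, 6, 8}:
n :  0  1  2  3  4  5  6  7  8  9 10 11 12 13 14 15 16 17
G :  0  1  0  1  2  3  2  0  1  0  1  2  3  2  0  1  0  1
Heap A: G(17) = 1.
Heap B: G(10) = 1.
Combined Grundy value = 1 ⊕ 1 = 0.
A winning move leaves total XOR = 0, i.e. changes one component's Grundy value g to g ⊕ X where X is the current total.
Heap A: target g' = 1⊕0 = 1, but every legal move changes the Grundy value (mex property), so 0 moves.
Heap B: target g' = 1⊕0 = 1, but every legal move changes the Grundy value (mex property), so 0 moves.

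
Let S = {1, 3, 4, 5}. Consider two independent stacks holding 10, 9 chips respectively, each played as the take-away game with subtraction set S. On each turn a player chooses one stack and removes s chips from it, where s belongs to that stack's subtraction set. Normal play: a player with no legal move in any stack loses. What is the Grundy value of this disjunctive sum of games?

1

All stacks use S = {1, 3, 4, 5}:
n :  0  1  2  3  4  5  6  7  8  9 10
G :  0  1  0  1  2  3  2  3  0  1  0
Stack A: G(10) = 0.
Stack B: G(9) = 1.
Combined Grundy value = 0 ⊕ 1 = 1.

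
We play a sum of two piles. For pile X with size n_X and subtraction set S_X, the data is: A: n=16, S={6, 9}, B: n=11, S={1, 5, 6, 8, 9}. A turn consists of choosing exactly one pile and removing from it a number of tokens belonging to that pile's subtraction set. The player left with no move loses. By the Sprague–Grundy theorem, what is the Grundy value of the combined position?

Pile A, S = {6, 9}:
G(0) = 0
G(1) = mex{} = 0
G(2) = mex{} = 0
G(3) = mex{} = 0
G(4) = mex{} = 0
G(5) = mex{} = 0
G(6) = mex{0} = 1
G(7) = mex{0} = 1
G(8) = mex{0} = 1
G(9) = mex{0,0} = 1
G(10) = mex{0,0} = 1
G(11) = mex{0,0} = 1
G(12) = mex{1,0} = 2
G(13) = mex{1,0} = 2
G(14) = mex{1,0} = 2
G(15) = mex{1,1} = 0
G(16) = mex{1,1} = 0
G_A(16) = 0.
Pile B, S = {1, 5, 6, 8, 9}:
n :  0  1  2  3  4  5  6  7  8  9 10 11
G :  0  1  0  1  0  1  2  3  2  3  2  3
G_B(11) = 3.
Combined Grundy value = 0 ⊕ 3 = 3.

3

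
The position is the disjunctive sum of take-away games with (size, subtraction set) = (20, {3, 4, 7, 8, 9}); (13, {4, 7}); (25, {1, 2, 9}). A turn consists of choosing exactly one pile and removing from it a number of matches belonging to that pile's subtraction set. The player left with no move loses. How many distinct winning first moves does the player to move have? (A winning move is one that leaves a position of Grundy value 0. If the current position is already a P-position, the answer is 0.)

0

Pile A, S = {3, 4, 7, 8, 9}:
n :  0  1  2  3  4  5  6  7  8  9 10 11 12 13 14 15 16 17 18 19 20
G :  0  0  0  1  1  1  2  2  2  3  3  3  0  0  0  1  1  1  2  2  2
G_A(20) = 2.
Pile B, S = {4, 7}:
G(0) = 0
G(1) = mex{} = 0
G(2) = mex{} = 0
G(3) = mex{} = 0
G(4) = mex{0} = 1
G(5) = mex{0} = 1
G(6) = mex{0} = 1
G(7) = mex{0,0} = 1
G(8) = mex{1,0} = 2
G(9) = mex{1,0} = 2
G(10) = mex{1,0} = 2
G(11) = mex{1,1} = 0
G(12) = mex{2,1} = 0
G(13) = mex{2,1} = 0
G_B(13) = 0.
Pile C, S = {1, 2, 9}:
G(0) = 0
G(1) = mex{0} = 1
G(2) = mex{1,0} = 2
G(3) = mex{2,1} = 0
G(4) = mex{0,2} = 1
G(5) = mex{1,0} = 2
G(6) = mex{2,1} = 0
G(7) = mex{0,2} = 1
G(8) = mex{1,0} = 2
G(9) = mex{2,1,0} = 3
G(10) = mex{3,2,1} = 0
G(11) = mex{0,3,2} = 1
G(12) = mex{1,0,0} = 2
G(13) = mex{2,1,1} = 0
G(14) = mex{0,2,2} = 1
G(15) = mex{1,0,0} = 2
G(16) = mex{2,1,1} = 0
G(17) = mex{0,2,2} = 1
G(18) = mex{1,0,3} = 2
G(19) = mex{2,1,0} = 3
G(20) = mex{3,2,1} = 0
G(21) = mex{0,3,2} = 1
G(22) = mex{1,0,0} = 2
G(23) = mex{2,1,1} = 0
G(24) = mex{0,2,2} = 1
G(25) = mex{1,0,0} = 2
G_C(25) = 2.
Combined Grundy value = 2 ⊕ 0 ⊕ 2 = 0.
A winning move leaves total XOR = 0, i.e. changes one component's Grundy value g to g ⊕ X where X is the current total.
Pile A: target g' = 2⊕0 = 2, but every legal move changes the Grundy value (mex property), so 0 moves.
Pile B: target g' = 0⊕0 = 0, but every legal move changes the Grundy value (mex property), so 0 moves.
Pile C: target g' = 2⊕0 = 2, but every legal move changes the Grundy value (mex property), so 0 moves.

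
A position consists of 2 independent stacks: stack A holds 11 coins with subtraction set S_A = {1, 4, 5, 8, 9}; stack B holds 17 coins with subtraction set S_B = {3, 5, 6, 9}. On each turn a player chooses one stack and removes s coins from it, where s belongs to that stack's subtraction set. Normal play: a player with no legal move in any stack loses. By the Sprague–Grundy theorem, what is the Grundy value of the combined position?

Stack A, S = {1, 4, 5, 8, 9}:
G(0) = 0
G(1) = mex{0} = 1
G(2) = mex{1} = 0
G(3) = mex{0} = 1
G(4) = mex{1,0} = 2
G(5) = mex{2,1,0} = 3
G(6) = mex{3,0,1} = 2
G(7) = mex{2,1,0} = 3
G(8) = mex{3,2,1,0} = 4
G(9) = mex{4,3,2,1,0} = 5
G(10) = mex{5,2,3,0,1} = 4
G(11) = mex{4,3,2,1,0} = 5
G_A(11) = 5.
Stack B, S = {3, 5, 6, 9}:
n :  0  1  2  3  4  5  6  7  8  9 10 11 12 13 14 15 16 17
G :  0  0  0  1  1  1  2  2  2  3  3  3  0  0  0  1  1  1
G_B(17) = 1.
Combined Grundy value = 5 ⊕ 1 = 4.

4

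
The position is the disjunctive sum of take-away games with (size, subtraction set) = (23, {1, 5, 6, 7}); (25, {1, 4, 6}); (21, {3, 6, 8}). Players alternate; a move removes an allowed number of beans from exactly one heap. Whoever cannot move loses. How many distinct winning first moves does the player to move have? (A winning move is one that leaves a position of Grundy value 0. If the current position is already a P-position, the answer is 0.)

0

Heap A, S = {1, 5, 6, 7}:
G(0) = 0
G(1) = mex{0} = 1
G(2) = mex{1} = 0
G(3) = mex{0} = 1
G(4) = mex{1} = 0
G(5) = mex{0,0} = 1
G(6) = mex{1,1,0} = 2
G(7) = mex{2,0,1,0} = 3
G(8) = mex{3,1,0,1} = 2
G(9) = mex{2,0,1,0} = 3
G(10) = mex{3,1,0,1} = 2
G(11) = mex{2,2,1,0} = 3
G(12) = mex{3,3,2,1} = 0
G(13) = mex{0,2,3,2} = 1
G(14) = mex{1,3,2,3} = 0
G(15) = mex{0,2,3,2} = 1
G(16) = mex{1,3,2,3} = 0
G(17) = mex{0,0,3,2} = 1
G(18) = mex{1,1,0,3} = 2
G(19) = mex{2,0,1,0} = 3
G(20) = mex{3,1,0,1} = 2
G(21) = mex{2,0,1,0} = 3
G(22) = mex{3,1,0,1} = 2
G(23) = mex{2,2,1,0} = 3
G_A(23) = 3.
Heap B, S = {1, 4, 6}:
n :  0  1  2  3  4  5  6  7  8  9 10 11 12 13 14 15 16 17 18 19 20 21 22 23 24 25
G :  0  1  0  1  2  0  1  0  1  2  0  1  0  1  2  0  1  0  1  2  0  1  0  1  2  0
G_B(25) = 0.
Heap C, S = {3, 6, 8}:
G(0) = 0
G(1) = mex{} = 0
G(2) = mex{} = 0
G(3) = mex{0} = 1
G(4) = mex{0} = 1
G(5) = mex{0} = 1
G(6) = mex{1,0} = 2
G(7) = mex{1,0} = 2
G(8) = mex{1,0,0} = 2
G(9) = mex{2,1,0} = 3
G(10) = mex{2,1,0} = 3
G(11) = mex{2,1,1} = 0
G(12) = mex{3,2,1} = 0
G(13) = mex{3,2,1} = 0
G(14) = mex{0,2,2} = 1
G(15) = mex{0,3,2} = 1
G(16) = mex{0,3,2} = 1
G(17) = mex{1,0,3} = 2
G(18) = mex{1,0,3} = 2
G(19) = mex{1,0,0} = 2
G(20) = mex{2,1,0} = 3
G(21) = mex{2,1,0} = 3
G_C(21) = 3.
Combined Grundy value = 3 ⊕ 0 ⊕ 3 = 0.
A winning move leaves total XOR = 0, i.e. changes one component's Grundy value g to g ⊕ X where X is the current total.
Heap A: target g' = 3⊕0 = 3, but every legal move changes the Grundy value (mex property), so 0 moves.
Heap B: target g' = 0⊕0 = 0, but every legal move changes the Grundy value (mex property), so 0 moves.
Heap C: target g' = 3⊕0 = 3, but every legal move changes the Grundy value (mex property), so 0 moves.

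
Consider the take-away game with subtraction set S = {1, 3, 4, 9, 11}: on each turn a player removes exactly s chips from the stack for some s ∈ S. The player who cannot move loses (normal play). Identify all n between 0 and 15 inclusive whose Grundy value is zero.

n :  0  1  2  3  4  5  6  7  8  9 10 11 12 13 14 15
G :  0  1  0  1  2  3  2  0  1  4  3  2  0  1  0  1
P-positions are exactly the n with G(n) = 0.

0, 2, 7, 12, 14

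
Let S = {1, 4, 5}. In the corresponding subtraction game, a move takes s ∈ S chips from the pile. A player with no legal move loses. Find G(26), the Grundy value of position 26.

0

G(0) = 0
G(1) = mex{0} = 1
G(2) = mex{1} = 0
G(3) = mex{0} = 1
G(4) = mex{1,0} = 2
G(5) = mex{2,1,0} = 3
G(6) = mex{3,0,1} = 2
G(7) = mex{2,1,0} = 3
G(8) = mex{3,2,1} = 0
G(9) = mex{0,3,2} = 1
G(10) = mex{1,2,3} = 0
G(11) = mex{0,3,2} = 1
G(12) = mex{1,0,3} = 2
G(13) = mex{2,1,0} = 3
G(14) = mex{3,0,1} = 2
G(15) = mex{2,1,0} = 3
G(16) = mex{3,2,1} = 0
G(17) = mex{0,3,2} = 1
G(18) = mex{1,2,3} = 0
G(19) = mex{0,3,2} = 1
G(20) = mex{1,0,3} = 2
G(21) = mex{2,1,0} = 3
G(22) = mex{3,0,1} = 2
G(23) = mex{2,1,0} = 3
G(24) = mex{3,2,1} = 0
G(25) = mex{0,3,2} = 1
G(26) = mex{1,2,3} = 0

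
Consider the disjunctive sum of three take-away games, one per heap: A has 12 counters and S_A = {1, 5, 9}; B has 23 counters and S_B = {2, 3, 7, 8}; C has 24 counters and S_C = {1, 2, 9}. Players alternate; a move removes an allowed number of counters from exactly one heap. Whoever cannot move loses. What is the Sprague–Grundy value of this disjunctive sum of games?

0

Heap A, S = {1, 5, 9}:
n :  0  1  2  3  4  5  6  7  8  9 10 11 12
G :  0  1  0  1  0  1  0  1  0  1  0  1  0
G_A(12) = 0.
Heap B, S = {2, 3, 7, 8}:
G(0) = 0
G(1) = mex{} = 0
G(2) = mex{0} = 1
G(3) = mex{0,0} = 1
G(4) = mex{1,0} = 2
G(5) = mex{1,1} = 0
G(6) = mex{2,1} = 0
G(7) = mex{0,2,0} = 1
G(8) = mex{0,0,0,0} = 1
G(9) = mex{1,0,1,0} = 2
G(10) = mex{1,1,1,1} = 0
G(11) = mex{2,1,2,1} = 0
G(12) = mex{0,2,0,2} = 1
G(13) = mex{0,0,0,0} = 1
G(14) = mex{1,0,1,0} = 2
G(15) = mex{1,1,1,1} = 0
G(16) = mex{2,1,2,1} = 0
G(17) = mex{0,2,0,2} = 1
G(18) = mex{0,0,0,0} = 1
G(19) = mex{1,0,1,0} = 2
G(20) = mex{1,1,1,1} = 0
G(21) = mex{2,1,2,1} = 0
G(22) = mex{0,2,0,2} = 1
G(23) = mex{0,0,0,0} = 1
G_B(23) = 1.
Heap C, S = {1, 2, 9}:
n :  0  1  2  3  4  5  6  7  8  9 10 11 12 13 14 15 16 17 18 19 20 21 22 23 24
G :  0  1  2  0  1  2  0  1  2  3  0  1  2  0  1  2  0  1  2  3  0  1  2  0  1
G_C(24) = 1.
Combined Grundy value = 0 ⊕ 1 ⊕ 1 = 0.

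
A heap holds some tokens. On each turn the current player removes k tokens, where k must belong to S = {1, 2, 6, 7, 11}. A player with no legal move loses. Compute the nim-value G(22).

2

n :  0  1  2  3  4  5  6  7  8  9 10 11 12 13 14 15 16 17 18 19 20 21 22
G :  0  1  2  0  1  2  3  4  0  1  2  3  0  1  2  3  0  1  2  3  0  1  2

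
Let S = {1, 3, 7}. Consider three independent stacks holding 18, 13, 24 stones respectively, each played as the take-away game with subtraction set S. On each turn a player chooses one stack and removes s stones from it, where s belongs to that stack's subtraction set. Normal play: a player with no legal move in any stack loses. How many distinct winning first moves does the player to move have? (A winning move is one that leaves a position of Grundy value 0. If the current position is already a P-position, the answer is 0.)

All stacks use S = {1, 3, 7}:
G(0) = 0
G(1) = mex{0} = 1
G(2) = mex{1} = 0
G(3) = mex{0,0} = 1
G(4) = mex{1,1} = 0
G(5) = mex{0,0} = 1
G(6) = mex{1,1} = 0
G(7) = mex{0,0,0} = 1
G(8) = mex{1,1,1} = 0
G(9) = mex{0,0,0} = 1
G(10) = mex{1,1,1} = 0
G(11) = mex{0,0,0} = 1
G(12) = mex{1,1,1} = 0
G(13) = mex{0,0,0} = 1
G(14) = mex{1,1,1} = 0
G(15) = mex{0,0,0} = 1
G(16) = mex{1,1,1} = 0
G(17) = mex{0,0,0} = 1
G(18) = mex{1,1,1} = 0
G(19) = mex{0,0,0} = 1
G(20) = mex{1,1,1} = 0
G(21) = mex{0,0,0} = 1
G(22) = mex{1,1,1} = 0
G(23) = mex{0,0,0} = 1
G(24) = mex{1,1,1} = 0
Stack A: G(18) = 0.
Stack B: G(13) = 1.
Stack C: G(24) = 0.
Combined Grundy value = 0 ⊕ 1 ⊕ 0 = 1.
A winning move leaves total XOR = 0, i.e. changes one component's Grundy value g to g ⊕ X where X is the current total.
Stack A: need g' = 0⊕1 = 1. Options: 18−1→G=1, 18−3→G=1, 18−7→G=1. Hits: 3.
Stack B: need g' = 1⊕1 = 0. Options: 13−1→G=0, 13−3→G=0, 13−7→G=0. Hits: 3.
Stack C: need g' = 0⊕1 = 1. Options: 24−1→G=1, 24−3→G=1, 24−7→G=1. Hits: 3.

9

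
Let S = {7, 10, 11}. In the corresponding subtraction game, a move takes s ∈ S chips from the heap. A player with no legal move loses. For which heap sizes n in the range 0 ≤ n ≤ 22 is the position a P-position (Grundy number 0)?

G(0) = 0
G(1) = mex{} = 0
G(2) = mex{} = 0
G(3) = mex{} = 0
G(4) = mex{} = 0
G(5) = mex{} = 0
G(6) = mex{} = 0
G(7) = mex{0} = 1
G(8) = mex{0} = 1
G(9) = mex{0} = 1
G(10) = mex{0,0} = 1
G(11) = mex{0,0,0} = 1
G(12) = mex{0,0,0} = 1
G(13) = mex{0,0,0} = 1
G(14) = mex{1,0,0} = 2
G(15) = mex{1,0,0} = 2
G(16) = mex{1,0,0} = 2
G(17) = mex{1,1,0} = 2
G(18) = mex{1,1,1} = 0
G(19) = mex{1,1,1} = 0
G(20) = mex{1,1,1} = 0
G(21) = mex{2,1,1} = 0
G(22) = mex{2,1,1} = 0
P-positions are exactly the n with G(n) = 0.

0, 1, 2, 3, 4, 5, 6, 18, 19, 20, 21, 22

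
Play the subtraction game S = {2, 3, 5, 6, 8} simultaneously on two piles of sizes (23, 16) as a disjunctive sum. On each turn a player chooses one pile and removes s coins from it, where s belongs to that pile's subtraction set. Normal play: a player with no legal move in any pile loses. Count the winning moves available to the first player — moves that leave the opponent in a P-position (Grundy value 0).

All piles use S = {2, 3, 5, 6, 8}:
G(0) = 0
G(1) = mex{} = 0
G(2) = mex{0} = 1
G(3) = mex{0,0} = 1
G(4) = mex{1,0} = 2
G(5) = mex{1,1,0} = 2
G(6) = mex{2,1,0,0} = 3
G(7) = mex{2,2,1,0} = 3
G(8) = mex{3,2,1,1,0} = 4
G(9) = mex{3,3,2,1,0} = 4
G(10) = mex{4,3,2,2,1} = 0
G(11) = mex{4,4,3,2,1} = 0
G(12) = mex{0,4,3,3,2} = 1
G(13) = mex{0,0,4,3,2} = 1
G(14) = mex{1,0,4,4,3} = 2
G(15) = mex{1,1,0,4,3} = 2
G(16) = mex{2,1,0,0,4} = 3
G(17) = mex{2,2,1,0,4} = 3
G(18) = mex{3,2,1,1,0} = 4
G(19) = mex{3,3,2,1,0} = 4
G(20) = mex{4,3,2,2,1} = 0
G(21) = mex{4,4,3,2,1} = 0
G(22) = mex{0,4,3,3,2} = 1
G(23) = mex{0,0,4,3,2} = 1
Pile A: G(23) = 1.
Pile B: G(16) = 3.
Combined Grundy value = 1 ⊕ 3 = 2.
A winning move leaves total XOR = 0, i.e. changes one component's Grundy value g to g ⊕ X where X is the current total.
Pile A: need g' = 1⊕2 = 3. Options: 23−2→G=0, 23−3→G=0, 23−5→G=4, 23−6→G=3, 23−8→G=2. Hits: 1.
Pile B: need g' = 3⊕2 = 1. Options: 16−2→G=2, 16−3→G=1, 16−5→G=0, 16−6→G=0, 16−8→G=4. Hits: 1.

2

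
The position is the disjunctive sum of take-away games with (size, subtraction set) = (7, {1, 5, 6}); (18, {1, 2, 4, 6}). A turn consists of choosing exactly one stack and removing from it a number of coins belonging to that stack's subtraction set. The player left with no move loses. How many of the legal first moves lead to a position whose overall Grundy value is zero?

2

Stack A, S = {1, 5, 6}:
G(0) = 0
G(1) = mex{0} = 1
G(2) = mex{1} = 0
G(3) = mex{0} = 1
G(4) = mex{1} = 0
G(5) = mex{0,0} = 1
G(6) = mex{1,1,0} = 2
G(7) = mex{2,0,1} = 3
G_A(7) = 3.
Stack B, S = {1, 2, 4, 6}:
G(0) = 0
G(1) = mex{0} = 1
G(2) = mex{1,0} = 2
G(3) = mex{2,1} = 0
G(4) = mex{0,2,0} = 1
G(5) = mex{1,0,1} = 2
G(6) = mex{2,1,2,0} = 3
G(7) = mex{3,2,0,1} = 4
G(8) = mex{4,3,1,2} = 0
G(9) = mex{0,4,2,0} = 1
G(10) = mex{1,0,3,1} = 2
G(11) = mex{2,1,4,2} = 0
G(12) = mex{0,2,0,3} = 1
G(13) = mex{1,0,1,4} = 2
G(14) = mex{2,1,2,0} = 3
G(15) = mex{3,2,0,1} = 4
G(16) = mex{4,3,1,2} = 0
G(17) = mex{0,4,2,0} = 1
G(18) = mex{1,0,3,1} = 2
G_B(18) = 2.
Combined Grundy value = 3 ⊕ 2 = 1.
A winning move leaves total XOR = 0, i.e. changes one component's Grundy value g to g ⊕ X where X is the current total.
Stack A: need g' = 3⊕1 = 2. Options: 7−1→G=2, 7−5→G=0, 7−6→G=1. Hits: 1.
Stack B: need g' = 2⊕1 = 3. Options: 18−1→G=1, 18−2→G=0, 18−4→G=3, 18−6→G=1. Hits: 1.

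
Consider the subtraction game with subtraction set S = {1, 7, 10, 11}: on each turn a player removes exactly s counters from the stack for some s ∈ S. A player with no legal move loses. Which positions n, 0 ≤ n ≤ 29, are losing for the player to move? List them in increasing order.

0, 2, 4, 6, 8, 20, 22, 24, 26, 28

G(0) = 0
G(1) = mex{0} = 1
G(2) = mex{1} = 0
G(3) = mex{0} = 1
G(4) = mex{1} = 0
G(5) = mex{0} = 1
G(6) = mex{1} = 0
G(7) = mex{0,0} = 1
G(8) = mex{1,1} = 0
G(9) = mex{0,0} = 1
G(10) = mex{1,1,0} = 2
G(11) = mex{2,0,1,0} = 3
G(12) = mex{3,1,0,1} = 2
G(13) = mex{2,0,1,0} = 3
G(14) = mex{3,1,0,1} = 2
G(15) = mex{2,0,1,0} = 3
G(16) = mex{3,1,0,1} = 2
G(17) = mex{2,2,1,0} = 3
G(18) = mex{3,3,0,1} = 2
G(19) = mex{2,2,1,0} = 3
G(20) = mex{3,3,2,1} = 0
G(21) = mex{0,2,3,2} = 1
G(22) = mex{1,3,2,3} = 0
G(23) = mex{0,2,3,2} = 1
G(24) = mex{1,3,2,3} = 0
G(25) = mex{0,2,3,2} = 1
G(26) = mex{1,3,2,3} = 0
G(27) = mex{0,0,3,2} = 1
G(28) = mex{1,1,2,3} = 0
G(29) = mex{0,0,3,2} = 1
P-positions are exactly the n with G(n) = 0.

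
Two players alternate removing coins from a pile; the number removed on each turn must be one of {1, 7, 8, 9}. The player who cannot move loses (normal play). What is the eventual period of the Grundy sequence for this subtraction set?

16

n :  0  1  2  3  4  5  6  7  8  9 10 11 12 13 14 15 16 17 18 19 20 21 22 23 24 25 26 27 28 29 30 31 32 33
G :  0  1  0  1  0  1  0  1  2  3  2  3  2  3  2  3  0  1  0  1  0  1  0  1  2  3  2  3  2  3  2  3  0  1
G(n+16) = G(n) holds for n = 0,…,8 (a full window of length max(S) = 9), so the sequence is purely periodic with period 16.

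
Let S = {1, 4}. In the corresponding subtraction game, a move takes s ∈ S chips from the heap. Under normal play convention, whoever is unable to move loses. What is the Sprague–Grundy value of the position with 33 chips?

n :  0  1  2  3  4  5  6  7  8  9 10 11 12 13 14 15 16 17 18 19 20 21 22 23 24 25 26 27 28 29 30 31 32 33
G :  0  1  0  1  2  0  1  0  1  2  0  1  0  1  2  0  1  0  1  2  0  1  0  1  2  0  1  0  1  2  0  1  0  1

1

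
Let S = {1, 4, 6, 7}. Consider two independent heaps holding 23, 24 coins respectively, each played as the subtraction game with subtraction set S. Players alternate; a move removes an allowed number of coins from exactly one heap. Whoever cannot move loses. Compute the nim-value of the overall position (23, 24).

1

All heaps use S = {1, 4, 6, 7}:
n :  0  1  2  3  4  5  6  7  8  9 10 11 12 13 14 15 16 17 18 19 20 21 22 23 24
G :  0  1  0  1  2  0  1  2  3  2  0  1  2  0  1  0  1  2  0  1  2  3  2  0  1
Heap A: G(23) = 0.
Heap B: G(24) = 1.
Combined Grundy value = 0 ⊕ 1 = 1.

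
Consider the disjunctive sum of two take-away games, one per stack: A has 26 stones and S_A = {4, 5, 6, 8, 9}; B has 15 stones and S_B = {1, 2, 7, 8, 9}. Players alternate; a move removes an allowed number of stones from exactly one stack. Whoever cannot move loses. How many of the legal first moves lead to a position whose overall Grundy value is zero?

Stack A, S = {4, 5, 6, 8, 9}:
G(0) = 0
G(1) = mex{} = 0
G(2) = mex{} = 0
G(3) = mex{} = 0
G(4) = mex{0} = 1
G(5) = mex{0,0} = 1
G(6) = mex{0,0,0} = 1
G(7) = mex{0,0,0} = 1
G(8) = mex{1,0,0,0} = 2
G(9) = mex{1,1,0,0,0} = 2
G(10) = mex{1,1,1,0,0} = 2
G(11) = mex{1,1,1,0,0} = 2
G(12) = mex{2,1,1,1,0} = 3
G(13) = mex{2,2,1,1,1} = 0
G(14) = mex{2,2,2,1,1} = 0
G(15) = mex{2,2,2,1,1} = 0
G(16) = mex{3,2,2,2,1} = 0
G(17) = mex{0,3,2,2,2} = 1
G(18) = mex{0,0,3,2,2} = 1
G(19) = mex{0,0,0,2,2} = 1
G(20) = mex{0,0,0,3,2} = 1
G(21) = mex{1,0,0,0,3} = 2
G(22) = mex{1,1,0,0,0} = 2
G(23) = mex{1,1,1,0,0} = 2
G(24) = mex{1,1,1,0,0} = 2
G(25) = mex{2,1,1,1,0} = 3
G(26) = mex{2,2,1,1,1} = 0
G_A(26) = 0.
Stack B, S = {1, 2, 7, 8, 9}:
G(0) = 0
G(1) = mex{0} = 1
G(2) = mex{1,0} = 2
G(3) = mex{2,1} = 0
G(4) = mex{0,2} = 1
G(5) = mex{1,0} = 2
G(6) = mex{2,1} = 0
G(7) = mex{0,2,0} = 1
G(8) = mex{1,0,1,0} = 2
G(9) = mex{2,1,2,1,0} = 3
G(10) = mex{3,2,0,2,1} = 4
G(11) = mex{4,3,1,0,2} = 5
G(12) = mex{5,4,2,1,0} = 3
G(13) = mex{3,5,0,2,1} = 4
G(14) = mex{4,3,1,0,2} = 5
G(15) = mex{5,4,2,1,0} = 3
G_B(15) = 3.
Combined Grundy value = 0 ⊕ 3 = 3.
A winning move leaves total XOR = 0, i.e. changes one component's Grundy value g to g ⊕ X where X is the current total.
Stack A: need g' = 0⊕3 = 3. Options: 26−4→G=2, 26−5→G=2, 26−6→G=1, 26−8→G=1, 26−9→G=1. Hits: 0.
Stack B: need g' = 3⊕3 = 0. Options: 15−1→G=5, 15−2→G=4, 15−7→G=2, 15−8→G=1, 15−9→G=0. Hits: 1.

1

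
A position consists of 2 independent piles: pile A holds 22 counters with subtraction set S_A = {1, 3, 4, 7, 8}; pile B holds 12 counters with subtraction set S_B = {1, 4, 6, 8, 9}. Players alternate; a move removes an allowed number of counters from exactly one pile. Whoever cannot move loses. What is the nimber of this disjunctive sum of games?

Pile A, S = {1, 3, 4, 7, 8}:
n :  0  1  2  3  4  5  6  7  8  9 10 11 12 13 14 15 16 17 18 19 20 21 22
G :  0  1  0  1  2  3  2  3  4  5  4  0  1  0  1  2  3  2  3  4  5  4  0
G_A(22) = 0.
Pile B, S = {1, 4, 6, 8, 9}:
G(0) = 0
G(1) = mex{0} = 1
G(2) = mex{1} = 0
G(3) = mex{0} = 1
G(4) = mex{1,0} = 2
G(5) = mex{2,1} = 0
G(6) = mex{0,0,0} = 1
G(7) = mex{1,1,1} = 0
G(8) = mex{0,2,0,0} = 1
G(9) = mex{1,0,1,1,0} = 2
G(10) = mex{2,1,2,0,1} = 3
G(11) = mex{3,0,0,1,0} = 2
G(12) = mex{2,1,1,2,1} = 0
G_B(12) = 0.
Combined Grundy value = 0 ⊕ 0 = 0.

0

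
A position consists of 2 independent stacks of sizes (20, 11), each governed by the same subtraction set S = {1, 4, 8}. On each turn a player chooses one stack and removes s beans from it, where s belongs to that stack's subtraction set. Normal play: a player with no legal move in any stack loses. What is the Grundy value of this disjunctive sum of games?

All stacks use S = {1, 4, 8}:
G(0) = 0
G(1) = mex{0} = 1
G(2) = mex{1} = 0
G(3) = mex{0} = 1
G(4) = mex{1,0} = 2
G(5) = mex{2,1} = 0
G(6) = mex{0,0} = 1
G(7) = mex{1,1} = 0
G(8) = mex{0,2,0} = 1
G(9) = mex{1,0,1} = 2
G(10) = mex{2,1,0} = 3
G(11) = mex{3,0,1} = 2
G(12) = mex{2,1,2} = 0
G(13) = mex{0,2,0} = 1
G(14) = mex{1,3,1} = 0
G(15) = mex{0,2,0} = 1
G(16) = mex{1,0,1} = 2
G(17) = mex{2,1,2} = 0
G(18) = mex{0,0,3} = 1
G(19) = mex{1,1,2} = 0
G(20) = mex{0,2,0} = 1
Stack A: G(20) = 1.
Stack B: G(11) = 2.
Combined Grundy value = 1 ⊕ 2 = 3.

3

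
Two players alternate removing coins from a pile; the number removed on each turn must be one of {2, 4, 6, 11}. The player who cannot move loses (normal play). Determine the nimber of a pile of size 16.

G(0) = 0
G(1) = mex{} = 0
G(2) = mex{0} = 1
G(3) = mex{0} = 1
G(4) = mex{1,0} = 2
G(5) = mex{1,0} = 2
G(6) = mex{2,1,0} = 3
G(7) = mex{2,1,0} = 3
G(8) = mex{3,2,1} = 0
G(9) = mex{3,2,1} = 0
G(10) = mex{0,3,2} = 1
G(11) = mex{0,3,2,0} = 1
G(12) = mex{1,0,3,0} = 2
G(13) = mex{1,0,3,1} = 2
G(14) = mex{2,1,0,1} = 3
G(15) = mex{2,1,0,2} = 3
G(16) = mex{3,2,1,2} = 0

0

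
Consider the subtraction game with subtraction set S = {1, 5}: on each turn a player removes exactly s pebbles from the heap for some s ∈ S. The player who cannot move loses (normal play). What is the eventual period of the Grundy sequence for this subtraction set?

G(0) = 0
G(1) = mex{0} = 1
G(2) = mex{1} = 0
G(3) = mex{0} = 1
G(4) = mex{1} = 0
G(5) = mex{0,0} = 1
G(6) = mex{1,1} = 0
G(7) = mex{0,0} = 1
G(8) = mex{1,1} = 0
G(9) = mex{0,0} = 1
G(10) = mex{1,1} = 0
G(11) = mex{0,0} = 1
G(12) = mex{1,1} = 0
G(13) = mex{0,0} = 1
G(14) = mex{1,1} = 0
G(n+2) = G(n) holds for n = 0,…,4 (a full window of length max(S) = 5), so the sequence is purely periodic with period 2.

2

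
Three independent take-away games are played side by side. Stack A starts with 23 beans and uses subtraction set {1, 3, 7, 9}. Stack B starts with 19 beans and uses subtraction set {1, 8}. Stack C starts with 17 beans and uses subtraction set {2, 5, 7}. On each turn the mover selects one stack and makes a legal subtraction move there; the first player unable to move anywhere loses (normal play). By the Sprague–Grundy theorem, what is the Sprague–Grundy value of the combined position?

2

Stack A, S = {1, 3, 7, 9}:
n :  0  1  2  3  4  5  6  7  8  9 10 11 12 13 14 15 16 17 18 19 20 21 22 23
G :  0  1  0  1  0  1  0  1  0  1  0  1  0  1  0  1  0  1  0  1  0  1  0  1
G_A(23) = 1.
Stack B, S = {1, 8}:
G(0) = 0
G(1) = mex{0} = 1
G(2) = mex{1} = 0
G(3) = mex{0} = 1
G(4) = mex{1} = 0
G(5) = mex{0} = 1
G(6) = mex{1} = 0
G(7) = mex{0} = 1
G(8) = mex{1,0} = 2
G(9) = mex{2,1} = 0
G(10) = mex{0,0} = 1
G(11) = mex{1,1} = 0
G(12) = mex{0,0} = 1
G(13) = mex{1,1} = 0
G(14) = mex{0,0} = 1
G(15) = mex{1,1} = 0
G(16) = mex{0,2} = 1
G(17) = mex{1,0} = 2
G(18) = mex{2,1} = 0
G(19) = mex{0,0} = 1
G_B(19) = 1.
Stack C, S = {2, 5, 7}:
G(0) = 0
G(1) = mex{} = 0
G(2) = mex{0} = 1
G(3) = mex{0} = 1
G(4) = mex{1} = 0
G(5) = mex{1,0} = 2
G(6) = mex{0,0} = 1
G(7) = mex{2,1,0} = 3
G(8) = mex{1,1,0} = 2
G(9) = mex{3,0,1} = 2
G(10) = mex{2,2,1} = 0
G(11) = mex{2,1,0} = 3
G(12) = mex{0,3,2} = 1
G(13) = mex{3,2,1} = 0
G(14) = mex{1,2,3} = 0
G(15) = mex{0,0,2} = 1
G(16) = mex{0,3,2} = 1
G(17) = mex{1,1,0} = 2
G_C(17) = 2.
Combined Grundy value = 1 ⊕ 1 ⊕ 2 = 2.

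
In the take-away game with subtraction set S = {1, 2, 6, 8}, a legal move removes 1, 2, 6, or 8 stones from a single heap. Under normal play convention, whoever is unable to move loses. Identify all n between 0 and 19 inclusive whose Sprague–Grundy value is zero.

0, 3, 7, 10, 14, 17

n :  0  1  2  3  4  5  6  7  8  9 10 11 12 13 14 15 16 17 18 19
G :  0  1  2  0  1  2  3  0  1  2  0  1  2  3  0  1  2  0  1  2
P-positions are exactly the n with G(n) = 0.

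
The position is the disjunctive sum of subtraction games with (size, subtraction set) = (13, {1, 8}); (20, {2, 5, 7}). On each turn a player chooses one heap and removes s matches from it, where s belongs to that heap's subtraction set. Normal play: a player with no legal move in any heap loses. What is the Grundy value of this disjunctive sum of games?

3

Heap A, S = {1, 8}:
G(0) = 0
G(1) = mex{0} = 1
G(2) = mex{1} = 0
G(3) = mex{0} = 1
G(4) = mex{1} = 0
G(5) = mex{0} = 1
G(6) = mex{1} = 0
G(7) = mex{0} = 1
G(8) = mex{1,0} = 2
G(9) = mex{2,1} = 0
G(10) = mex{0,0} = 1
G(11) = mex{1,1} = 0
G(12) = mex{0,0} = 1
G(13) = mex{1,1} = 0
G_A(13) = 0.
Heap B, S = {2, 5, 7}:
n :  0  1  2  3  4  5  6  7  8  9 10 11 12 13 14 15 16 17 18 19 20
G :  0  0  1  1  0  2  1  3  2  2  0  3  1  0  0  1  1  2  2  3  3
G_B(20) = 3.
Combined Grundy value = 0 ⊕ 3 = 3.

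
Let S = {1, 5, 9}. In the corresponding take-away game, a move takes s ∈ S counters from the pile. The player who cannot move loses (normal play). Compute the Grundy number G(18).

G(0) = 0
G(1) = mex{0} = 1
G(2) = mex{1} = 0
G(3) = mex{0} = 1
G(4) = mex{1} = 0
G(5) = mex{0,0} = 1
G(6) = mex{1,1} = 0
G(7) = mex{0,0} = 1
G(8) = mex{1,1} = 0
G(9) = mex{0,0,0} = 1
G(10) = mex{1,1,1} = 0
G(11) = mex{0,0,0} = 1
G(12) = mex{1,1,1} = 0
G(13) = mex{0,0,0} = 1
G(14) = mex{1,1,1} = 0
G(15) = mex{0,0,0} = 1
G(16) = mex{1,1,1} = 0
G(17) = mex{0,0,0} = 1
G(18) = mex{1,1,1} = 0

0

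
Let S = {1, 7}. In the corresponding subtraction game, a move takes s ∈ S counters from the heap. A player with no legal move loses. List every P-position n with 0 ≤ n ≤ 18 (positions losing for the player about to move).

0, 2, 4, 6, 8, 10, 12, 14, 16, 18

G(0) = 0
G(1) = mex{0} = 1
G(2) = mex{1} = 0
G(3) = mex{0} = 1
G(4) = mex{1} = 0
G(5) = mex{0} = 1
G(6) = mex{1} = 0
G(7) = mex{0,0} = 1
G(8) = mex{1,1} = 0
G(9) = mex{0,0} = 1
G(10) = mex{1,1} = 0
G(11) = mex{0,0} = 1
G(12) = mex{1,1} = 0
G(13) = mex{0,0} = 1
G(14) = mex{1,1} = 0
G(15) = mex{0,0} = 1
G(16) = mex{1,1} = 0
G(17) = mex{0,0} = 1
G(18) = mex{1,1} = 0
P-positions are exactly the n with G(n) = 0.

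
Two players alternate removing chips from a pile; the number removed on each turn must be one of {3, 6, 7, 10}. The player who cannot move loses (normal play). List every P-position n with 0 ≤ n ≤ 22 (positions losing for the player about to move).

n :  0  1  2  3  4  5  6  7  8  9 10 11 12 13 14 15 16 17 18 19 20 21 22
G :  0  0  0  1  1  1  2  2  2  3  3  3  4  0  0  0  1  1  1  2  2  2  3
P-positions are exactly the n with G(n) = 0.

0, 1, 2, 13, 14, 15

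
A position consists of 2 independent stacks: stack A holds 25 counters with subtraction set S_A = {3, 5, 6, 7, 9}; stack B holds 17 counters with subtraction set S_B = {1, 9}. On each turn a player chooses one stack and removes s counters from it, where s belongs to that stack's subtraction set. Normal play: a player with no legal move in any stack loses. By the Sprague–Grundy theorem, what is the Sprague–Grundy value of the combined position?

1

Stack A, S = {3, 5, 6, 7, 9}:
n :  0  1  2  3  4  5  6  7  8  9 10 11 12 13 14 15 16 17 18 19 20 21 22 23 24 25
G :  0  0  0  1  1  1  2  2  2  3  3  3  0  0  0  1  1  1  2  2  2  3  3  3  0  0
G_A(25) = 0.
Stack B, S = {1, 9}:
G(0) = 0
G(1) = mex{0} = 1
G(2) = mex{1} = 0
G(3) = mex{0} = 1
G(4) = mex{1} = 0
G(5) = mex{0} = 1
G(6) = mex{1} = 0
G(7) = mex{0} = 1
G(8) = mex{1} = 0
G(9) = mex{0,0} = 1
G(10) = mex{1,1} = 0
G(11) = mex{0,0} = 1
G(12) = mex{1,1} = 0
G(13) = mex{0,0} = 1
G(14) = mex{1,1} = 0
G(15) = mex{0,0} = 1
G(16) = mex{1,1} = 0
G(17) = mex{0,0} = 1
G_B(17) = 1.
Combined Grundy value = 0 ⊕ 1 = 1.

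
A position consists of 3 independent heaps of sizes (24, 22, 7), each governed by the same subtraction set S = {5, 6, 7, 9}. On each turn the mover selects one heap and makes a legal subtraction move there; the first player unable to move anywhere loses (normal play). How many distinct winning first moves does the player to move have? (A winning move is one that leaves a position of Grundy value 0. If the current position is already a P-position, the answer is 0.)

All heaps use S = {5, 6, 7, 9}:
n :  0  1  2  3  4  5  6  7  8  9 10 11 12 13 14 15 16 17 18 19 20 21 22 23 24
G :  0  0  0  0  0  1  1  1  1  1  2  2  2  2  0  0  0  0  0  1  1  1  1  1  2
Heap A: G(24) = 2.
Heap B: G(22) = 1.
Heap C: G(7) = 1.
Combined Grundy value = 2 ⊕ 1 ⊕ 1 = 2.
A winning move leaves total XOR = 0, i.e. changes one component's Grundy value g to g ⊕ X where X is the current total.
Heap A: need g' = 2⊕2 = 0. Options: 24−5→G=1, 24−6→G=0, 24−7→G=0, 24−9→G=0. Hits: 3.
Heap B: need g' = 1⊕2 = 3. Options: 22−5→G=0, 22−6→G=0, 22−7→G=0, 22−9→G=2. Hits: 0.
Heap C: need g' = 1⊕2 = 3. Options: 7−5→G=0, 7−6→G=0, 7−7→G=0. Hits: 0.

3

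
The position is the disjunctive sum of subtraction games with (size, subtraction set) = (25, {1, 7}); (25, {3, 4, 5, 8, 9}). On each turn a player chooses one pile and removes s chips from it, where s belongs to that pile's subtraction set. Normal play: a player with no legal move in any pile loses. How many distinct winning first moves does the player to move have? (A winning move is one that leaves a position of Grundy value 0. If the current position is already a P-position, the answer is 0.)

Pile A, S = {1, 7}:
n :  0  1  2  3  4  5  6  7  8  9 10 11 12 13 14 15 16 17 18 19 20 21 22 23 24 25
G :  0  1  0  1  0  1  0  1  0  1  0  1  0  1  0  1  0  1  0  1  0  1  0  1  0  1
G_A(25) = 1.
Pile B, S = {3, 4, 5, 8, 9}:
G(0) = 0
G(1) = mex{} = 0
G(2) = mex{} = 0
G(3) = mex{0} = 1
G(4) = mex{0,0} = 1
G(5) = mex{0,0,0} = 1
G(6) = mex{1,0,0} = 2
G(7) = mex{1,1,0} = 2
G(8) = mex{1,1,1,0} = 2
G(9) = mex{2,1,1,0,0} = 3
G(10) = mex{2,2,1,0,0} = 3
G(11) = mex{2,2,2,1,0} = 3
G(12) = mex{3,2,2,1,1} = 0
G(13) = mex{3,3,2,1,1} = 0
G(14) = mex{3,3,3,2,1} = 0
G(15) = mex{0,3,3,2,2} = 1
G(16) = mex{0,0,3,2,2} = 1
G(17) = mex{0,0,0,3,2} = 1
G(18) = mex{1,0,0,3,3} = 2
G(19) = mex{1,1,0,3,3} = 2
G(20) = mex{1,1,1,0,3} = 2
G(21) = mex{2,1,1,0,0} = 3
G(22) = mex{2,2,1,0,0} = 3
G(23) = mex{2,2,2,1,0} = 3
G(24) = mex{3,2,2,1,1} = 0
G(25) = mex{3,3,2,1,1} = 0
G_B(25) = 0.
Combined Grundy value = 1 ⊕ 0 = 1.
A winning move leaves total XOR = 0, i.e. changes one component's Grundy value g to g ⊕ X where X is the current total.
Pile A: need g' = 1⊕1 = 0. Options: 25−1→G=0, 25−7→G=0. Hits: 2.
Pile B: need g' = 0⊕1 = 1. Options: 25−3→G=3, 25−4→G=3, 25−5→G=2, 25−8→G=1, 25−9→G=1. Hits: 2.

4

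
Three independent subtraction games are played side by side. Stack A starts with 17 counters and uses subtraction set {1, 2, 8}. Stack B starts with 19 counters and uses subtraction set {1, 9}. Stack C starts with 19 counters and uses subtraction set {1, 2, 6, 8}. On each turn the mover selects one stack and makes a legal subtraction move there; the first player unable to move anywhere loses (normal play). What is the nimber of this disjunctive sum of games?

Stack A, S = {1, 2, 8}:
n :  0  1  2  3  4  5  6  7  8  9 10 11 12 13 14 15 16 17
G :  0  1  2  0  1  2  0  1  2  0  1  2  0  1  2  0  1  2
G_A(17) = 2.
Stack B, S = {1, 9}:
n :  0  1  2  3  4  5  6  7  8  9 10 11 12 13 14 15 16 17 18 19
G :  0  1  0  1  0  1  0  1  0  1  0  1  0  1  0  1  0  1  0  1
G_B(19) = 1.
Stack C, S = {1, 2, 6, 8}:
n :  0  1  2  3  4  5  6  7  8  9 10 11 12 13 14 15 16 17 18 19
G :  0  1  2  0  1  2  3  0  1  2  0  1  2  3  0  1  2  0  1  2
G_C(19) = 2.
Combined Grundy value = 2 ⊕ 1 ⊕ 2 = 1.

1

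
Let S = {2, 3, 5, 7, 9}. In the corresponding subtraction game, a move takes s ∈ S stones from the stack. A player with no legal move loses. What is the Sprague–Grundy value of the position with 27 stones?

2

G(0) = 0
G(1) = mex{} = 0
G(2) = mex{0} = 1
G(3) = mex{0,0} = 1
G(4) = mex{1,0} = 2
G(5) = mex{1,1,0} = 2
G(6) = mex{2,1,0} = 3
G(7) = mex{2,2,1,0} = 3
G(8) = mex{3,2,1,0} = 4
G(9) = mex{3,3,2,1,0} = 4
G(10) = mex{4,3,2,1,0} = 5
G(11) = mex{4,4,3,2,1} = 0
G(12) = mex{5,4,3,2,1} = 0
G(13) = mex{0,5,4,3,2} = 1
G(14) = mex{0,0,4,3,2} = 1
G(15) = mex{1,0,5,4,3} = 2
G(16) = mex{1,1,0,4,3} = 2
G(17) = mex{2,1,0,5,4} = 3
G(18) = mex{2,2,1,0,4} = 3
G(19) = mex{3,2,1,0,5} = 4
G(20) = mex{3,3,2,1,0} = 4
G(21) = mex{4,3,2,1,0} = 5
G(22) = mex{4,4,3,2,1} = 0
G(23) = mex{5,4,3,2,1} = 0
G(24) = mex{0,5,4,3,2} = 1
G(25) = mex{0,0,4,3,2} = 1
G(26) = mex{1,0,5,4,3} = 2
G(27) = mex{1,1,0,4,3} = 2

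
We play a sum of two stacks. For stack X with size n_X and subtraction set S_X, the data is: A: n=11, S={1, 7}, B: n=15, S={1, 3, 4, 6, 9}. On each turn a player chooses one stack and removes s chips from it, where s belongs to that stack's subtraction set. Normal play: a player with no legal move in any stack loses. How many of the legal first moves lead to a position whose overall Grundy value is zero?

Stack A, S = {1, 7}:
n :  0  1  2  3  4  5  6  7  8  9 10 11
G :  0  1  0  1  0  1  0  1  0  1  0  1
G_A(11) = 1.
Stack B, S = {1, 3, 4, 6, 9}:
n :  0  1  2  3  4  5  6  7  8  9 10 11 12 13 14 15
G :  0  1  0  1  2  3  2  0  1  4  3  2  0  1  0  1
G_B(15) = 1.
Combined Grundy value = 1 ⊕ 1 = 0.
A winning move leaves total XOR = 0, i.e. changes one component's Grundy value g to g ⊕ X where X is the current total.
Stack A: target g' = 1⊕0 = 1, but every legal move changes the Grundy value (mex property), so 0 moves.
Stack B: target g' = 1⊕0 = 1, but every legal move changes the Grundy value (mex property), so 0 moves.

0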